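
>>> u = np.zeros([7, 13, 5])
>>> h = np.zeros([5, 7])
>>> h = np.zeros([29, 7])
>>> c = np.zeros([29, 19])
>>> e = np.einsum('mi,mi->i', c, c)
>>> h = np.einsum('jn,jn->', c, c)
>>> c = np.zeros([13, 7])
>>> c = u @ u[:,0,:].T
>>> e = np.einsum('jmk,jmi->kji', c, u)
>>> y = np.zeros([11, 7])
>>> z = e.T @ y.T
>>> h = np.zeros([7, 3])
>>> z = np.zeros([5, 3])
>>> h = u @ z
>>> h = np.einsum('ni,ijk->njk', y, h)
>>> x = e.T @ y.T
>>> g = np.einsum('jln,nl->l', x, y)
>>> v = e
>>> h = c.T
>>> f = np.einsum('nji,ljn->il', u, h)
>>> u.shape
(7, 13, 5)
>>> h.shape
(7, 13, 7)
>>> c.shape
(7, 13, 7)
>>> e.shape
(7, 7, 5)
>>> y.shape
(11, 7)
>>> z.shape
(5, 3)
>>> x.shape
(5, 7, 11)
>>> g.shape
(7,)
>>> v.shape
(7, 7, 5)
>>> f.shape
(5, 7)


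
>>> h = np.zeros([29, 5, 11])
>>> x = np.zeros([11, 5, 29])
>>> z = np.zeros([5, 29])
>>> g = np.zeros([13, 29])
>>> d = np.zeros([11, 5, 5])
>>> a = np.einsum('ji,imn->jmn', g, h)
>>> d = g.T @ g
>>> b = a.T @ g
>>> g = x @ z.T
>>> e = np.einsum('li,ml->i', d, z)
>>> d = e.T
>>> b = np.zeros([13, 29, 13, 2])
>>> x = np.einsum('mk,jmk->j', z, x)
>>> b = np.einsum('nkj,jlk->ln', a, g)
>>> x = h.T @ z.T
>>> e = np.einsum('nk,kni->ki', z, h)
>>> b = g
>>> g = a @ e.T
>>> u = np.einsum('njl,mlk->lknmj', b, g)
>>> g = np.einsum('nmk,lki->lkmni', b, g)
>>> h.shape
(29, 5, 11)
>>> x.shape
(11, 5, 5)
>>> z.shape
(5, 29)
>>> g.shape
(13, 5, 5, 11, 29)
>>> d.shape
(29,)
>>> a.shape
(13, 5, 11)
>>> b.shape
(11, 5, 5)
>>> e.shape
(29, 11)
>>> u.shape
(5, 29, 11, 13, 5)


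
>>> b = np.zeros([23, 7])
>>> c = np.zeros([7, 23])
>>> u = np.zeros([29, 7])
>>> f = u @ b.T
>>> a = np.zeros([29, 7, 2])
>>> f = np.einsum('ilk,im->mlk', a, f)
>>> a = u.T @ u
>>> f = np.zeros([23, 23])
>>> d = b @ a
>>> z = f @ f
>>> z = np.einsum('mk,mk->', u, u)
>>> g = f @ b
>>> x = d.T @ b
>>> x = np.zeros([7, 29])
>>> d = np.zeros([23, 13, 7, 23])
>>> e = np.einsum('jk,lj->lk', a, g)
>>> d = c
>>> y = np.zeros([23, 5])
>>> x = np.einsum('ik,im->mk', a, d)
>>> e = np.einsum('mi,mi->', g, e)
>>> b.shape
(23, 7)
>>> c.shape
(7, 23)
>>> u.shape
(29, 7)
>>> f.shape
(23, 23)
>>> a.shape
(7, 7)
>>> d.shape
(7, 23)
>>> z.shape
()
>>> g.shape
(23, 7)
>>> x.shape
(23, 7)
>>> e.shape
()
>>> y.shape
(23, 5)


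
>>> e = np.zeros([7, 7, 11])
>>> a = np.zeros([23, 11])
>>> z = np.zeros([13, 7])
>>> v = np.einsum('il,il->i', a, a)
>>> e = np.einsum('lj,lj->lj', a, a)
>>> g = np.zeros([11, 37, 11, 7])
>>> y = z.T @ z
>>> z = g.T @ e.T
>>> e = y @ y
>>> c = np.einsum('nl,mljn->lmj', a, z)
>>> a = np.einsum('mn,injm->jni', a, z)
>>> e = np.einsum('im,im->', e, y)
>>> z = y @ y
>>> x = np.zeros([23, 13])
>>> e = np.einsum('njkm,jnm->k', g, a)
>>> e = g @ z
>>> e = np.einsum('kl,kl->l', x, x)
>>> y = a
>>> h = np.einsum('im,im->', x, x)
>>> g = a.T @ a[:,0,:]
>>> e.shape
(13,)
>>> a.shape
(37, 11, 7)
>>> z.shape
(7, 7)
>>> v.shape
(23,)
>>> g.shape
(7, 11, 7)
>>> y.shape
(37, 11, 7)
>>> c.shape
(11, 7, 37)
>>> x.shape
(23, 13)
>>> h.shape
()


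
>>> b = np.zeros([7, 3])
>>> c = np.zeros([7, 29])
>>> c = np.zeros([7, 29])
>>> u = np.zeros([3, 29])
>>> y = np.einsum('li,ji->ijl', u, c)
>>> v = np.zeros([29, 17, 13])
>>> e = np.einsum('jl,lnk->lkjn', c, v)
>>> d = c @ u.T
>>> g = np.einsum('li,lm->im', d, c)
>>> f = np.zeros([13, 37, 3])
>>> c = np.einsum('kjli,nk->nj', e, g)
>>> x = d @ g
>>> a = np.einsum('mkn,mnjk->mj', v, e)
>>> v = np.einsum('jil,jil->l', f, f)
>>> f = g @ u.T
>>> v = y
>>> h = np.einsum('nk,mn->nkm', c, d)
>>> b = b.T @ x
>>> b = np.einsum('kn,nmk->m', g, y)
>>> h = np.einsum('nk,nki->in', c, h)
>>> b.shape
(7,)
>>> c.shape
(3, 13)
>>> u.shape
(3, 29)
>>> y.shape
(29, 7, 3)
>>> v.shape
(29, 7, 3)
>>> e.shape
(29, 13, 7, 17)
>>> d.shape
(7, 3)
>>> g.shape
(3, 29)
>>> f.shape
(3, 3)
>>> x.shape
(7, 29)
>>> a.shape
(29, 7)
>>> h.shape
(7, 3)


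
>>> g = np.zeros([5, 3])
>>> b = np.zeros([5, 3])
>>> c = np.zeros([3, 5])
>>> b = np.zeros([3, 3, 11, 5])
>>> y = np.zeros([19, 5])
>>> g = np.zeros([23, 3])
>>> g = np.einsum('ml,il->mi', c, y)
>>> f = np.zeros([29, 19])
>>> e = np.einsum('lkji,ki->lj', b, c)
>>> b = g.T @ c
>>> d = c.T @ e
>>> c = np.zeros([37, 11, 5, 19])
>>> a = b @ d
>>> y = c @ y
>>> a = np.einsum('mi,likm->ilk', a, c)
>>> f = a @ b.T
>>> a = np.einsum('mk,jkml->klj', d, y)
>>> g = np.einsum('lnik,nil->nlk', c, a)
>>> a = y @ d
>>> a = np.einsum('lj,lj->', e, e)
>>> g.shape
(11, 37, 19)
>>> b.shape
(19, 5)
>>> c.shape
(37, 11, 5, 19)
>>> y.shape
(37, 11, 5, 5)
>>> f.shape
(11, 37, 19)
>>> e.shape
(3, 11)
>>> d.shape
(5, 11)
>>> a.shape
()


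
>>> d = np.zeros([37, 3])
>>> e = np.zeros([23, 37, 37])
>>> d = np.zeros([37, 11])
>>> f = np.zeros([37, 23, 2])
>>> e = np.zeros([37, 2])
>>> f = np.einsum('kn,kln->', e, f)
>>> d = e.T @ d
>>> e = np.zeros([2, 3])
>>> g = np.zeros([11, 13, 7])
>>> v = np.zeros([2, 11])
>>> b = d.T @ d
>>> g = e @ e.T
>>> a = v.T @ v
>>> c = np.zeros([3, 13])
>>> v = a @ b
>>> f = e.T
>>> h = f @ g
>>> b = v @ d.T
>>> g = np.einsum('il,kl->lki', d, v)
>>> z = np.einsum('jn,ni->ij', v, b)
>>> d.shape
(2, 11)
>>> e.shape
(2, 3)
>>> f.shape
(3, 2)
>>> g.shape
(11, 11, 2)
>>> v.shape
(11, 11)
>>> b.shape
(11, 2)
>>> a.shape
(11, 11)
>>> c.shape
(3, 13)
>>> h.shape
(3, 2)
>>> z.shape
(2, 11)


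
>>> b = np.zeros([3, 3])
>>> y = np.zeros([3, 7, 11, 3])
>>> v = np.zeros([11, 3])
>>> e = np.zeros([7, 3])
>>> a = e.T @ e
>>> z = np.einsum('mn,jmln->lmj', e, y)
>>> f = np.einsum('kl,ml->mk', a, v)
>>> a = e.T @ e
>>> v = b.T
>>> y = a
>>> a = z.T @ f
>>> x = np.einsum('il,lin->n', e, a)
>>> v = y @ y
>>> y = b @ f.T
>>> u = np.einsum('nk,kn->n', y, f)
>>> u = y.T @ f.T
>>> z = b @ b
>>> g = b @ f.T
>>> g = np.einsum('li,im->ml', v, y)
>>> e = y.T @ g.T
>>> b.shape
(3, 3)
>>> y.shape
(3, 11)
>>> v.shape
(3, 3)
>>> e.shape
(11, 11)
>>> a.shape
(3, 7, 3)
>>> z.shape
(3, 3)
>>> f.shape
(11, 3)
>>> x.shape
(3,)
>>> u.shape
(11, 11)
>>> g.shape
(11, 3)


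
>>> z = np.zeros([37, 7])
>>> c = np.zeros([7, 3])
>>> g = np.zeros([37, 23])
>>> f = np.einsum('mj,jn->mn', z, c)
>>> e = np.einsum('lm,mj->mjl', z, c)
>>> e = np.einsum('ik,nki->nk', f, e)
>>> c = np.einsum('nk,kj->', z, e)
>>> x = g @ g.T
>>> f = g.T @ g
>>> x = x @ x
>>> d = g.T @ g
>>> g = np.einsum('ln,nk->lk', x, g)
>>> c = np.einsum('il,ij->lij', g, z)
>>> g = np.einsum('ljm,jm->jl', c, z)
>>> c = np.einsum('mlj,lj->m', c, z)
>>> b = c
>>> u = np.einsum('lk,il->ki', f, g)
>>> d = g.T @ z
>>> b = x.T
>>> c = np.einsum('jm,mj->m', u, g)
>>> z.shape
(37, 7)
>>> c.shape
(37,)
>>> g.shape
(37, 23)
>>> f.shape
(23, 23)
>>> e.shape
(7, 3)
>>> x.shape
(37, 37)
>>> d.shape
(23, 7)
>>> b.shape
(37, 37)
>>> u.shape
(23, 37)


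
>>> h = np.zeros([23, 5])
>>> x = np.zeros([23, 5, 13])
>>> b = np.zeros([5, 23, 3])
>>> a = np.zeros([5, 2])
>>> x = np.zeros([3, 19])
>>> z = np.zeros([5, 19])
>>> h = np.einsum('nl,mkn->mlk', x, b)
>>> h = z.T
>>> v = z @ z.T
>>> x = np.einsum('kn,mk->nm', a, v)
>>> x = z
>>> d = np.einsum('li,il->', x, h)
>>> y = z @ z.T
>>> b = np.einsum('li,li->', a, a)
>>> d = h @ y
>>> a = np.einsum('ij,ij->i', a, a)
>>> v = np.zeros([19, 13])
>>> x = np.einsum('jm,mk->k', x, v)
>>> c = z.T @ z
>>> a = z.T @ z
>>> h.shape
(19, 5)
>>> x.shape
(13,)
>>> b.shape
()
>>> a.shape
(19, 19)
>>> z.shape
(5, 19)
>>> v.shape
(19, 13)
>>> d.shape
(19, 5)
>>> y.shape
(5, 5)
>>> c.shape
(19, 19)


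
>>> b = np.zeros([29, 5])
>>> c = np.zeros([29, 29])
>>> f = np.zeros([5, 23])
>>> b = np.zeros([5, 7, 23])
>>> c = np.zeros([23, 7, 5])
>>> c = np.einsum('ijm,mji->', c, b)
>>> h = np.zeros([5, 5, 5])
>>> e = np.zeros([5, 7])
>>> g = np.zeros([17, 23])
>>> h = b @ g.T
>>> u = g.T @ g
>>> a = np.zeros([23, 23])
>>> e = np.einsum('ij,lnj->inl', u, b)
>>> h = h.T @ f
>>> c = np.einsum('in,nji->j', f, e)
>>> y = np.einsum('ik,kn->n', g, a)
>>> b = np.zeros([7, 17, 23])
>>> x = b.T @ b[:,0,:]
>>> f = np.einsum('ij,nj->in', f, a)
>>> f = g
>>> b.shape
(7, 17, 23)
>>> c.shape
(7,)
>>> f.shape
(17, 23)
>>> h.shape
(17, 7, 23)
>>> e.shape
(23, 7, 5)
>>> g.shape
(17, 23)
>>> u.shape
(23, 23)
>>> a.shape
(23, 23)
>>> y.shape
(23,)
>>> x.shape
(23, 17, 23)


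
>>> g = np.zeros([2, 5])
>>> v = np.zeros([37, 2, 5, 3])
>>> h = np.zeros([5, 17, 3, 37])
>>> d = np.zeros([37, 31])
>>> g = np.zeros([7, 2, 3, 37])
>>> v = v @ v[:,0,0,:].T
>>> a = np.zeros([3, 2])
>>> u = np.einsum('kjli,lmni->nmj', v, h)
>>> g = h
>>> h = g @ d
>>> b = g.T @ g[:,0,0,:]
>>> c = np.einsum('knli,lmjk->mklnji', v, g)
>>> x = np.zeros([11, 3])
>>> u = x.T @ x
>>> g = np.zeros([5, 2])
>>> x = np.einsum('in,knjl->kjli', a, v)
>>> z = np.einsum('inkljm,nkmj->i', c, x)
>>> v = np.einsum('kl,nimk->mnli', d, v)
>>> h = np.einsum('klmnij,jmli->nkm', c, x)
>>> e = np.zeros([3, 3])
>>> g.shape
(5, 2)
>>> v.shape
(5, 37, 31, 2)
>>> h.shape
(2, 17, 5)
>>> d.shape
(37, 31)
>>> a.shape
(3, 2)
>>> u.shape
(3, 3)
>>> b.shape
(37, 3, 17, 37)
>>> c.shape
(17, 37, 5, 2, 3, 37)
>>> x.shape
(37, 5, 37, 3)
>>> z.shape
(17,)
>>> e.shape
(3, 3)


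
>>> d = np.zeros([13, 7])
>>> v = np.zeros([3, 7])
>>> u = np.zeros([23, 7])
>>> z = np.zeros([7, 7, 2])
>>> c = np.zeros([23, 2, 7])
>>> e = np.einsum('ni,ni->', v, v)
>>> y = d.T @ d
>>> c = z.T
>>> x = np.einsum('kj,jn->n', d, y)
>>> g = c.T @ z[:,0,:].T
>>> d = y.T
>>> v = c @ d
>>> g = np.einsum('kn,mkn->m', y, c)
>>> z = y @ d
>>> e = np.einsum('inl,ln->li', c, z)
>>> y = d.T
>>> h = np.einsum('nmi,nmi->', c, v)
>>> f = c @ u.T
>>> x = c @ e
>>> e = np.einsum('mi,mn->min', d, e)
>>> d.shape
(7, 7)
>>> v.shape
(2, 7, 7)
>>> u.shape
(23, 7)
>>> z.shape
(7, 7)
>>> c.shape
(2, 7, 7)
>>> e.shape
(7, 7, 2)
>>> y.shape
(7, 7)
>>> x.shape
(2, 7, 2)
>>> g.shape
(2,)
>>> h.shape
()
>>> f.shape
(2, 7, 23)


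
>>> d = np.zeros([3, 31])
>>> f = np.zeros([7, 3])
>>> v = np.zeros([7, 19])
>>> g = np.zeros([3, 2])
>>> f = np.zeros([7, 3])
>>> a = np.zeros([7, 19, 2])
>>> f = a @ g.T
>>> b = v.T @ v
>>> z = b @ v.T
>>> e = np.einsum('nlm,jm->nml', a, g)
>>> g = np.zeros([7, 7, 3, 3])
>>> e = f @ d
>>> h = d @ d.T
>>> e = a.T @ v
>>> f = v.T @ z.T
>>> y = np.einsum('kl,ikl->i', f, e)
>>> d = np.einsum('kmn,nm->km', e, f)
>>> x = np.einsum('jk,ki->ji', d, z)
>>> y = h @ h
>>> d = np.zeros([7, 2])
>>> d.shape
(7, 2)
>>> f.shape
(19, 19)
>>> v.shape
(7, 19)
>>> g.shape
(7, 7, 3, 3)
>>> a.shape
(7, 19, 2)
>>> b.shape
(19, 19)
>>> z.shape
(19, 7)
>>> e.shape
(2, 19, 19)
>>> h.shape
(3, 3)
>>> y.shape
(3, 3)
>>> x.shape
(2, 7)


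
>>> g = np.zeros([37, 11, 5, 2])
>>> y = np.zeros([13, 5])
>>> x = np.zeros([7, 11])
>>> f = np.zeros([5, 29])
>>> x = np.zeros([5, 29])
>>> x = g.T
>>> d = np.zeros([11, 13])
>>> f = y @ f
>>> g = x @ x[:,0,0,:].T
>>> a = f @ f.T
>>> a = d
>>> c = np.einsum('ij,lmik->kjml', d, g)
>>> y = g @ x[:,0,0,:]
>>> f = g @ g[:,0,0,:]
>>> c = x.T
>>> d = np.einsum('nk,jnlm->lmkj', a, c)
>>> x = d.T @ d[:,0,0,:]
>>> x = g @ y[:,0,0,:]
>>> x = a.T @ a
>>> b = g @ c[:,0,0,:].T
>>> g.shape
(2, 5, 11, 2)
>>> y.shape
(2, 5, 11, 37)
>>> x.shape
(13, 13)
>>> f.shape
(2, 5, 11, 2)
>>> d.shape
(5, 2, 13, 37)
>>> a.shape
(11, 13)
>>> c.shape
(37, 11, 5, 2)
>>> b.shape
(2, 5, 11, 37)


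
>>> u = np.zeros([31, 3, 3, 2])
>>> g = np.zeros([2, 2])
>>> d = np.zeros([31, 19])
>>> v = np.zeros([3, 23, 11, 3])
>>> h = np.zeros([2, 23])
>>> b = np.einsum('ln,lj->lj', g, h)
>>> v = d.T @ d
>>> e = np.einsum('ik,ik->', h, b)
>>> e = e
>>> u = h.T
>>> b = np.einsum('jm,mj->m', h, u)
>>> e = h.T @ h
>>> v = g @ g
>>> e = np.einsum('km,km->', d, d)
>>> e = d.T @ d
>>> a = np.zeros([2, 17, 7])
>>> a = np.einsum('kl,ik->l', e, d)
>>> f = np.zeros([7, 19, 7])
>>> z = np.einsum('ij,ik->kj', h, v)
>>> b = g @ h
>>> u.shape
(23, 2)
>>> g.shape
(2, 2)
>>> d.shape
(31, 19)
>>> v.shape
(2, 2)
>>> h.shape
(2, 23)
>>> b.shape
(2, 23)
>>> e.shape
(19, 19)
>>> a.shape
(19,)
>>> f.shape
(7, 19, 7)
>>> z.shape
(2, 23)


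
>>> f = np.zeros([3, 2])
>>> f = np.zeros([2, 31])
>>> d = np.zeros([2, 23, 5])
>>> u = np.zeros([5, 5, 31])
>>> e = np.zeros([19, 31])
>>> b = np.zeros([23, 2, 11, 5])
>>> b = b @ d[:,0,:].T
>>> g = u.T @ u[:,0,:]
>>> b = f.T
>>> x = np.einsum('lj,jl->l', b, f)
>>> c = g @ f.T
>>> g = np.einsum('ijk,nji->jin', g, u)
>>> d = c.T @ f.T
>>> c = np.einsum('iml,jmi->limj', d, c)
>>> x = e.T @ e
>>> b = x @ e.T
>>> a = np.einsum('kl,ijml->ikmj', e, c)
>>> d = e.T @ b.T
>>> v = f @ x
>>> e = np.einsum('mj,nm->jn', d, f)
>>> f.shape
(2, 31)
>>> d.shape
(31, 31)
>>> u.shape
(5, 5, 31)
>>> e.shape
(31, 2)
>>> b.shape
(31, 19)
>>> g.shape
(5, 31, 5)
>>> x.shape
(31, 31)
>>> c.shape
(2, 2, 5, 31)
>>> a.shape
(2, 19, 5, 2)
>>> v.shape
(2, 31)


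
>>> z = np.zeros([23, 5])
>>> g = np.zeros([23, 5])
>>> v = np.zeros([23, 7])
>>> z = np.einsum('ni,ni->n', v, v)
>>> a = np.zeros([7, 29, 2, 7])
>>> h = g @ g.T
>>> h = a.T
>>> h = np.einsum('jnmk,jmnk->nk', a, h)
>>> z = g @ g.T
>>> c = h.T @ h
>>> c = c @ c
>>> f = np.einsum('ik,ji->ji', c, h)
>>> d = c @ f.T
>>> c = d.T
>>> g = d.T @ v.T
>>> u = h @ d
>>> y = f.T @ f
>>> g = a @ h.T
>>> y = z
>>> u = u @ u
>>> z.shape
(23, 23)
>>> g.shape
(7, 29, 2, 29)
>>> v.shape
(23, 7)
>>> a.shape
(7, 29, 2, 7)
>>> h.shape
(29, 7)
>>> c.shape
(29, 7)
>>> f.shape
(29, 7)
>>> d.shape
(7, 29)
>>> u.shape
(29, 29)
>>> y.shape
(23, 23)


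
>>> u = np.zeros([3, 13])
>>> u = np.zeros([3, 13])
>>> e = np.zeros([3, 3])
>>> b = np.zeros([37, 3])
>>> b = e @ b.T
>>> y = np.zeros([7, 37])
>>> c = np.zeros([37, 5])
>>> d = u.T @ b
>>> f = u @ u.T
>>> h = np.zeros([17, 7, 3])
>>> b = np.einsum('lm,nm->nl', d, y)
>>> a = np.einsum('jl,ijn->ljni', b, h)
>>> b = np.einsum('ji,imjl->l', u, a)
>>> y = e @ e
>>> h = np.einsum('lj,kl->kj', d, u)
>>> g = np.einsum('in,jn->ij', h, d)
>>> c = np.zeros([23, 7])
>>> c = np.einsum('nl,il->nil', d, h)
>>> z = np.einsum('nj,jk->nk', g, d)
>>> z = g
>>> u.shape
(3, 13)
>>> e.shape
(3, 3)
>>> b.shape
(17,)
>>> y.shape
(3, 3)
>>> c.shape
(13, 3, 37)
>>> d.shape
(13, 37)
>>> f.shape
(3, 3)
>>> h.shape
(3, 37)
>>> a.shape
(13, 7, 3, 17)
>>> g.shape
(3, 13)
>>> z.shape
(3, 13)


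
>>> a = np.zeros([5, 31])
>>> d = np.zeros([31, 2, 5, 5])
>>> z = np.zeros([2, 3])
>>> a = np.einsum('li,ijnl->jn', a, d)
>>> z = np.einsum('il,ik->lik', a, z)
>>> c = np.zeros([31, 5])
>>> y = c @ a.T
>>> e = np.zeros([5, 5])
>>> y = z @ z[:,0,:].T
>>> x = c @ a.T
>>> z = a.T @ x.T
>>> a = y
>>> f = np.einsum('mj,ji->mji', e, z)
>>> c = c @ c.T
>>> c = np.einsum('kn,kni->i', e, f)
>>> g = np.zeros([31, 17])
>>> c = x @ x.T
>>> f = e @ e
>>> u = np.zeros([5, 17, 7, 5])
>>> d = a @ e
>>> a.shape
(5, 2, 5)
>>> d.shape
(5, 2, 5)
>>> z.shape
(5, 31)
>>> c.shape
(31, 31)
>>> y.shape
(5, 2, 5)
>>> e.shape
(5, 5)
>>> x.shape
(31, 2)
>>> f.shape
(5, 5)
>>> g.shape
(31, 17)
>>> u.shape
(5, 17, 7, 5)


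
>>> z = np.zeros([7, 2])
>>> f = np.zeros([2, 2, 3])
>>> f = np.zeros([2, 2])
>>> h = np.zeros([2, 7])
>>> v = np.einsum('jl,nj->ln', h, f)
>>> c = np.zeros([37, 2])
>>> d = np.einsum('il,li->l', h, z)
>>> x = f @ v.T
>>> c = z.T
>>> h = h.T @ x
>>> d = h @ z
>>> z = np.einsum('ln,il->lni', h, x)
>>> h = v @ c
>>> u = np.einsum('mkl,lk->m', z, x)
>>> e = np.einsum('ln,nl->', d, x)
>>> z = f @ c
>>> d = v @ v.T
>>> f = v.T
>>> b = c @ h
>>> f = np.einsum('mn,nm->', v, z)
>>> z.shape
(2, 7)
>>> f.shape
()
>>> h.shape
(7, 7)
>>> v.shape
(7, 2)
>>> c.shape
(2, 7)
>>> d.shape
(7, 7)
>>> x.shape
(2, 7)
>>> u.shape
(7,)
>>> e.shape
()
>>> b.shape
(2, 7)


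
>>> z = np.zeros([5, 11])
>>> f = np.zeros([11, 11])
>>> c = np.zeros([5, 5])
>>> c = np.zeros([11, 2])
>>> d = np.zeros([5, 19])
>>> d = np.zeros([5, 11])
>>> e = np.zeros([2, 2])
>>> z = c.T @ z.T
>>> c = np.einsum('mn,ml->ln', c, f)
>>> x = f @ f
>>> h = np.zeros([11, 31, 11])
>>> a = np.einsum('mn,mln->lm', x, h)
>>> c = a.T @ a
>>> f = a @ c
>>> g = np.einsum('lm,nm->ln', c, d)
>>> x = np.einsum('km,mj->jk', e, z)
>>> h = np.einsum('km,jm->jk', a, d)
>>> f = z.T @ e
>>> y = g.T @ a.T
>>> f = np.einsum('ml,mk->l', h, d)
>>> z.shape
(2, 5)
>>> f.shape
(31,)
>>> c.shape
(11, 11)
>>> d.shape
(5, 11)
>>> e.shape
(2, 2)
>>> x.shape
(5, 2)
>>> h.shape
(5, 31)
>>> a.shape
(31, 11)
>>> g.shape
(11, 5)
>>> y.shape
(5, 31)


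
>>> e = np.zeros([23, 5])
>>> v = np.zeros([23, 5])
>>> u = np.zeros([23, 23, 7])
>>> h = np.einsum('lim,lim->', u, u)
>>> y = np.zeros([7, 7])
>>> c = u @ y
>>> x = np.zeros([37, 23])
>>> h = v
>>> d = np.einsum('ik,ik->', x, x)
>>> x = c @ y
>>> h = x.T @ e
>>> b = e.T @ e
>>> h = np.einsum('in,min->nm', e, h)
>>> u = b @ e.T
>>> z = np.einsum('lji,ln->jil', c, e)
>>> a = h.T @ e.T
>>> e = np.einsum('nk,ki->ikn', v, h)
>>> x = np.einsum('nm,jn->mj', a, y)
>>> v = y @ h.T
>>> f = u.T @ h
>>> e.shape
(7, 5, 23)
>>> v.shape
(7, 5)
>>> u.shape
(5, 23)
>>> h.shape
(5, 7)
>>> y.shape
(7, 7)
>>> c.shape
(23, 23, 7)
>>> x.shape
(23, 7)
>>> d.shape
()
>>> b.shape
(5, 5)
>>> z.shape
(23, 7, 23)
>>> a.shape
(7, 23)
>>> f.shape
(23, 7)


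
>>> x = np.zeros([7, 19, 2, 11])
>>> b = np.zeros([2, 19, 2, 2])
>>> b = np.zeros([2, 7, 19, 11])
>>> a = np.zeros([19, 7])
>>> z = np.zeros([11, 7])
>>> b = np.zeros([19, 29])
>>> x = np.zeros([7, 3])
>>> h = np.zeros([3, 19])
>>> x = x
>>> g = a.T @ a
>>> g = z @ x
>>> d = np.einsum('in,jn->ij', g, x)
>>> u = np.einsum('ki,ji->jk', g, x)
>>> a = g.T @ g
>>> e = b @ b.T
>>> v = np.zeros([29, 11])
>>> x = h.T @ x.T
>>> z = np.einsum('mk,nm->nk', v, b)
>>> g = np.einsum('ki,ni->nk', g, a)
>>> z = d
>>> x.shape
(19, 7)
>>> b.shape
(19, 29)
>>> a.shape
(3, 3)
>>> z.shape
(11, 7)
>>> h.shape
(3, 19)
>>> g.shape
(3, 11)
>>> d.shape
(11, 7)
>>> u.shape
(7, 11)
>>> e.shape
(19, 19)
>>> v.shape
(29, 11)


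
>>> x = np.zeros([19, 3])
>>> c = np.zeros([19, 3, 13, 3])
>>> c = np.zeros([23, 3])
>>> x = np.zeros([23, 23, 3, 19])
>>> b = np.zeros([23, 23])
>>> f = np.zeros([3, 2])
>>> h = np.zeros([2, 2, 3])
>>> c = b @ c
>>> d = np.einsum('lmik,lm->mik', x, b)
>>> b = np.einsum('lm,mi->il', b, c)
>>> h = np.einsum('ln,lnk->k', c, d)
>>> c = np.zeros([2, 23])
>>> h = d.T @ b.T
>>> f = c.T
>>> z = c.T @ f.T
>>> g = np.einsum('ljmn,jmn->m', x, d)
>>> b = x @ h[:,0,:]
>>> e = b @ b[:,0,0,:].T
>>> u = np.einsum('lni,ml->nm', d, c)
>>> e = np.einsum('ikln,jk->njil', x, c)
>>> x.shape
(23, 23, 3, 19)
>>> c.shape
(2, 23)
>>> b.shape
(23, 23, 3, 3)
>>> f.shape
(23, 2)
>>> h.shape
(19, 3, 3)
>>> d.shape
(23, 3, 19)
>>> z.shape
(23, 23)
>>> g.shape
(3,)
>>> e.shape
(19, 2, 23, 3)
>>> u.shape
(3, 2)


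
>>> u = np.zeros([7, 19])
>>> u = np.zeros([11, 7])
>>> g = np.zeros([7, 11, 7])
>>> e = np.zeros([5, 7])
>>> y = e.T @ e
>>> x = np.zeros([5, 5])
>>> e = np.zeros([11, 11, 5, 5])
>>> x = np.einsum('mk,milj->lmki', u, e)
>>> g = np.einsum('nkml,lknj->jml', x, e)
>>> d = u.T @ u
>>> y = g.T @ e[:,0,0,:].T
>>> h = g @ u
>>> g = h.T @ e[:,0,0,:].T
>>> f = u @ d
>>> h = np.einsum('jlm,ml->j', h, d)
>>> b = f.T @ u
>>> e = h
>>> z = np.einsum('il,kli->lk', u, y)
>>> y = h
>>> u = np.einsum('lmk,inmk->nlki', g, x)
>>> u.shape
(11, 7, 11, 5)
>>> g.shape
(7, 7, 11)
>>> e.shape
(5,)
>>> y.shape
(5,)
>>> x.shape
(5, 11, 7, 11)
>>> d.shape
(7, 7)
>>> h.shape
(5,)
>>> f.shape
(11, 7)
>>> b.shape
(7, 7)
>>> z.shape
(7, 11)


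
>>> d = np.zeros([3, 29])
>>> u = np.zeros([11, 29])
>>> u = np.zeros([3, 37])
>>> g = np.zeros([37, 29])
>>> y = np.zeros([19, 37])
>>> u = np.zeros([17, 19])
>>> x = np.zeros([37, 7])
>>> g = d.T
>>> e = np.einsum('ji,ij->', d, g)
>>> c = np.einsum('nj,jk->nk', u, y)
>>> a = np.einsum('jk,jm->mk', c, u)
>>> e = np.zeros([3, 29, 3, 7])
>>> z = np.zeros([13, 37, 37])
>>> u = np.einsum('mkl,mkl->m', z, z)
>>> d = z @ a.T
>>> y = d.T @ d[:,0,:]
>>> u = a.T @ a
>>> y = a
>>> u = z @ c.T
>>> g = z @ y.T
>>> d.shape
(13, 37, 19)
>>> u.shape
(13, 37, 17)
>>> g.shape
(13, 37, 19)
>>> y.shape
(19, 37)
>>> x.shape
(37, 7)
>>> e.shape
(3, 29, 3, 7)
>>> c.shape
(17, 37)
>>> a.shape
(19, 37)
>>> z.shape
(13, 37, 37)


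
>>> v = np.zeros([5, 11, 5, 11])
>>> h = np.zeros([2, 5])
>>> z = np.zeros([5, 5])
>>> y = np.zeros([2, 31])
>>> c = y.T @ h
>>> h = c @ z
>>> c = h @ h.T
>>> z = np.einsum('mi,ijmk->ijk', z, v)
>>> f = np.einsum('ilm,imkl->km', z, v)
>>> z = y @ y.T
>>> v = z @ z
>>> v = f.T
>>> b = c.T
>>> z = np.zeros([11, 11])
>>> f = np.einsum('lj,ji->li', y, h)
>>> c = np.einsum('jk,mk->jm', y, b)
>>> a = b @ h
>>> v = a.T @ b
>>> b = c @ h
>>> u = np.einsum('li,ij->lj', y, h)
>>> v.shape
(5, 31)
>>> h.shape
(31, 5)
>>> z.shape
(11, 11)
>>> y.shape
(2, 31)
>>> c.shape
(2, 31)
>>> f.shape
(2, 5)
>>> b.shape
(2, 5)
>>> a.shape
(31, 5)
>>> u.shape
(2, 5)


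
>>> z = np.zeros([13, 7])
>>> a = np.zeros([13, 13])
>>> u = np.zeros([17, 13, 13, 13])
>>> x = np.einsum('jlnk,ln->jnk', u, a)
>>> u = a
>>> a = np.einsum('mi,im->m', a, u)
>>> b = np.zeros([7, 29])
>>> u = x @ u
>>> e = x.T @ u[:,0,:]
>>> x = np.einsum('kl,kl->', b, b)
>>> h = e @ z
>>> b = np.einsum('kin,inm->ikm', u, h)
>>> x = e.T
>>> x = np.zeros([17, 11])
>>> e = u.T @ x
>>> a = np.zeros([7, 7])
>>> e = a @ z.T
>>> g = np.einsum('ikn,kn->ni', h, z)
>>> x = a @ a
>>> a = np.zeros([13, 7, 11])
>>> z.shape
(13, 7)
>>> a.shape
(13, 7, 11)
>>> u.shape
(17, 13, 13)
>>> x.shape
(7, 7)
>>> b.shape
(13, 17, 7)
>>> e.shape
(7, 13)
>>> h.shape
(13, 13, 7)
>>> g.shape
(7, 13)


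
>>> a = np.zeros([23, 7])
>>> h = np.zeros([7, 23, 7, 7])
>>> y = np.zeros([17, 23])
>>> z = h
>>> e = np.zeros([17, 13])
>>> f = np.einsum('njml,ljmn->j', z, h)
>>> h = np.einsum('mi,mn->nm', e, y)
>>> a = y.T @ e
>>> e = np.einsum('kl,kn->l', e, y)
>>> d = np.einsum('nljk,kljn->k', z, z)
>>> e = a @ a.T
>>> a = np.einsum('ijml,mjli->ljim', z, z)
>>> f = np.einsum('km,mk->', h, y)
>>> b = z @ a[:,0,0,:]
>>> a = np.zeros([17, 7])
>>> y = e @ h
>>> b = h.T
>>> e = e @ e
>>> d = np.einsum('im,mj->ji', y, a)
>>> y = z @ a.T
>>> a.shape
(17, 7)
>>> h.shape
(23, 17)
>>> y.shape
(7, 23, 7, 17)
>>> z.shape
(7, 23, 7, 7)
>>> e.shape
(23, 23)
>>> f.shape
()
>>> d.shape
(7, 23)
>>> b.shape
(17, 23)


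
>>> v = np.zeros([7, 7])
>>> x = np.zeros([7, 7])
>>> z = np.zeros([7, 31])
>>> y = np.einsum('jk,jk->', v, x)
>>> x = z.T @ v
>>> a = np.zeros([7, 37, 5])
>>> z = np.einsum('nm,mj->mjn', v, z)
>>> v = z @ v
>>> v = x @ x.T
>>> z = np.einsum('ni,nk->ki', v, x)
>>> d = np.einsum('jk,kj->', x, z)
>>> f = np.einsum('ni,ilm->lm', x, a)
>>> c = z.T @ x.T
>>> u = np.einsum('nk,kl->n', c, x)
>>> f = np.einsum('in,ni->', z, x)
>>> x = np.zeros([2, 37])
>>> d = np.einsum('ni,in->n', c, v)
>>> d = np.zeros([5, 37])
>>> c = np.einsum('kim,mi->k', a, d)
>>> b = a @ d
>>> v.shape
(31, 31)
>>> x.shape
(2, 37)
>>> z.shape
(7, 31)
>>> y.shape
()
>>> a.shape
(7, 37, 5)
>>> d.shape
(5, 37)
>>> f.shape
()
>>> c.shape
(7,)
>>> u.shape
(31,)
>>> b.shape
(7, 37, 37)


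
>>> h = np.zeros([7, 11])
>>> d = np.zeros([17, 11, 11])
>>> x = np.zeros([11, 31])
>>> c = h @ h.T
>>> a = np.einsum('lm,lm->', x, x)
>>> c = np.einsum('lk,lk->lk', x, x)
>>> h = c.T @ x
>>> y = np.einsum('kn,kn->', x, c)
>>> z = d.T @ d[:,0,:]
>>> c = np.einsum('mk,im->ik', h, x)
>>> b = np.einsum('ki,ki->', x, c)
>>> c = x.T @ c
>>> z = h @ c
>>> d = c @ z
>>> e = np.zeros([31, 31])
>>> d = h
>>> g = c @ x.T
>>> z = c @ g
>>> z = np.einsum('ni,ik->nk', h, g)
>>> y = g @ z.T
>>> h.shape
(31, 31)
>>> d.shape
(31, 31)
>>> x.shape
(11, 31)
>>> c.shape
(31, 31)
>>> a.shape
()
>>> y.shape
(31, 31)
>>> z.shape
(31, 11)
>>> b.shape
()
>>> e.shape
(31, 31)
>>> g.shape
(31, 11)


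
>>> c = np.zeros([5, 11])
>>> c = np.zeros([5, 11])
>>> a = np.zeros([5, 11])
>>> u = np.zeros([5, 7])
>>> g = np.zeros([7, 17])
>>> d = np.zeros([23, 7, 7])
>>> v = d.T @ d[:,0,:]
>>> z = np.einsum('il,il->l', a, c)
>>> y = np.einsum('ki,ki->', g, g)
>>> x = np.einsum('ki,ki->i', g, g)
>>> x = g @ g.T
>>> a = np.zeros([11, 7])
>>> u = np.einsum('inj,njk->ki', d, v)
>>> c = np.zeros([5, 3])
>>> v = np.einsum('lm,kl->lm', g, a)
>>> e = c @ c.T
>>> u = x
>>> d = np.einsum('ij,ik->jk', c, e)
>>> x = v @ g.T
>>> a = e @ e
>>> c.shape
(5, 3)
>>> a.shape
(5, 5)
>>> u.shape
(7, 7)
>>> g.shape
(7, 17)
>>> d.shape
(3, 5)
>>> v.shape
(7, 17)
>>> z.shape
(11,)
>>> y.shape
()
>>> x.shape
(7, 7)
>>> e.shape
(5, 5)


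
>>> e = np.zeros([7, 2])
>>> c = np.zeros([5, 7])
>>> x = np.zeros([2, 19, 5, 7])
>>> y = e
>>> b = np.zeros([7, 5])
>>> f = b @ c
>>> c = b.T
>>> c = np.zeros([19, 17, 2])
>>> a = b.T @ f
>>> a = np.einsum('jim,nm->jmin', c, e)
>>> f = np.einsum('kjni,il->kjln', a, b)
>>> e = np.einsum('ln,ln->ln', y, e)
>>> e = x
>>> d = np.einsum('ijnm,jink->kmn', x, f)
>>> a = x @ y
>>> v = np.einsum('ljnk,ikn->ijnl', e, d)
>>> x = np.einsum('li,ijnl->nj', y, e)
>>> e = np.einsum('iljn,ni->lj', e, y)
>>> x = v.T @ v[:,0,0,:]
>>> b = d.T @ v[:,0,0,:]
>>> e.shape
(19, 5)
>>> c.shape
(19, 17, 2)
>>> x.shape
(2, 5, 19, 2)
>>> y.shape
(7, 2)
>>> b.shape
(5, 7, 2)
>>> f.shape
(19, 2, 5, 17)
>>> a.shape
(2, 19, 5, 2)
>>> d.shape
(17, 7, 5)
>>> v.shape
(17, 19, 5, 2)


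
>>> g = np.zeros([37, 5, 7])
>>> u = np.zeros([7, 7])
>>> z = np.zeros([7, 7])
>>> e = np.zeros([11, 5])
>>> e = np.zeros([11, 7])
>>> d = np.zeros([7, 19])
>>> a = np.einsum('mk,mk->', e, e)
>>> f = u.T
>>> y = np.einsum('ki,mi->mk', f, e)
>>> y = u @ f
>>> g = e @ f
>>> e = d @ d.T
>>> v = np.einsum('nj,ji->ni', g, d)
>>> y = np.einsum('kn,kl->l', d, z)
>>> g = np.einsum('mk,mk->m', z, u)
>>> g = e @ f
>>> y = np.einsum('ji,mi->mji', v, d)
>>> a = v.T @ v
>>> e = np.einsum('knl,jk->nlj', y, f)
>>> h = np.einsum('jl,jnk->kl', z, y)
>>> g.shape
(7, 7)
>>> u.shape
(7, 7)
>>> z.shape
(7, 7)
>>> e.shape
(11, 19, 7)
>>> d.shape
(7, 19)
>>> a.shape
(19, 19)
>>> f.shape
(7, 7)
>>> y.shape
(7, 11, 19)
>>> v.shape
(11, 19)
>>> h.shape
(19, 7)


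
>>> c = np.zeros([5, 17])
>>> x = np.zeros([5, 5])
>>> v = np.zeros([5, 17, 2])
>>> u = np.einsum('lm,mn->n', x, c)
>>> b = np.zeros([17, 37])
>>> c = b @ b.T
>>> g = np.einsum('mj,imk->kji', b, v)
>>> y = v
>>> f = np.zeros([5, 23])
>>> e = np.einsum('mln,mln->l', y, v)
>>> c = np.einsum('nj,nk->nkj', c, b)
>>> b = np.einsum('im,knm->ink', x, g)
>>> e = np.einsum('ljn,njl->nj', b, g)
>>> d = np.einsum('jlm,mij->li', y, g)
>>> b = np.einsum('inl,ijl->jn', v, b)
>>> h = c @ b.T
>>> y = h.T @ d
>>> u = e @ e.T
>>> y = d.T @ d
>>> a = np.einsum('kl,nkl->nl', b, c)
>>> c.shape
(17, 37, 17)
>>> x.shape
(5, 5)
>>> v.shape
(5, 17, 2)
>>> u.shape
(2, 2)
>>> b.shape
(37, 17)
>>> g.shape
(2, 37, 5)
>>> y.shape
(37, 37)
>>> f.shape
(5, 23)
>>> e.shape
(2, 37)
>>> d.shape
(17, 37)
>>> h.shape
(17, 37, 37)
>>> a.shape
(17, 17)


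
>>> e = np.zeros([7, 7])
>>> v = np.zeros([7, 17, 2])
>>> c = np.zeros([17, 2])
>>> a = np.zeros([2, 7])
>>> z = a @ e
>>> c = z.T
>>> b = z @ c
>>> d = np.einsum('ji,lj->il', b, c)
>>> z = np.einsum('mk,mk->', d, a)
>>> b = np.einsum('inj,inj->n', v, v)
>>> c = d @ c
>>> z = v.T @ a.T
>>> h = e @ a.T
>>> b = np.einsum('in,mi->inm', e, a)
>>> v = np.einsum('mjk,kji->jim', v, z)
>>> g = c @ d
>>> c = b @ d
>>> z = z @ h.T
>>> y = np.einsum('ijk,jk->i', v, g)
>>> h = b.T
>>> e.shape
(7, 7)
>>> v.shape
(17, 2, 7)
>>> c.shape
(7, 7, 7)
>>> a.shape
(2, 7)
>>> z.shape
(2, 17, 7)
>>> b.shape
(7, 7, 2)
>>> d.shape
(2, 7)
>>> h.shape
(2, 7, 7)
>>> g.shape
(2, 7)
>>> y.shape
(17,)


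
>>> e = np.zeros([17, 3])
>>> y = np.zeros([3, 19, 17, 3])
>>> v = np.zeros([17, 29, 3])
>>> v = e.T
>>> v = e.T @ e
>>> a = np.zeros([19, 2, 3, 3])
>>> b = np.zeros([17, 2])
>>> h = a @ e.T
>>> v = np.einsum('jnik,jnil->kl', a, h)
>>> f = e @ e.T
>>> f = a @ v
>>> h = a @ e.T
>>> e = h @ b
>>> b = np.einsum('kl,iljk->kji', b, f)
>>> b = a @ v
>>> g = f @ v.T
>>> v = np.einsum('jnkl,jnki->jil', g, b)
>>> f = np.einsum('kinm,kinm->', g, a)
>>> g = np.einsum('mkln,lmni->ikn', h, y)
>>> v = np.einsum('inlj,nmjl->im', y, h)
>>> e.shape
(19, 2, 3, 2)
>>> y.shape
(3, 19, 17, 3)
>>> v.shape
(3, 2)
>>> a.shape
(19, 2, 3, 3)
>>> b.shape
(19, 2, 3, 17)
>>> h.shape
(19, 2, 3, 17)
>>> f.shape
()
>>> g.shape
(3, 2, 17)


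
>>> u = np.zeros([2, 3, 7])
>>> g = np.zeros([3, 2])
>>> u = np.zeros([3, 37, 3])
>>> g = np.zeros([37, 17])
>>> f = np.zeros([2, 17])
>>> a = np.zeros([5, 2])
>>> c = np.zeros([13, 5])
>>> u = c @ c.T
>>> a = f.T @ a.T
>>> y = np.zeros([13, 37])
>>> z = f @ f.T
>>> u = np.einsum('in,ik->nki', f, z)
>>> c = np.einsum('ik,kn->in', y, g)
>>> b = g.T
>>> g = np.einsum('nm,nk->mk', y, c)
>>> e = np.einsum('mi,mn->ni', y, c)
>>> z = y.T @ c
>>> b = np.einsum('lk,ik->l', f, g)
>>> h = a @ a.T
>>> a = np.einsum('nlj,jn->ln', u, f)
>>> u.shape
(17, 2, 2)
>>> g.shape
(37, 17)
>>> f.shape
(2, 17)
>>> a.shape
(2, 17)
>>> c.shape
(13, 17)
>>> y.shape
(13, 37)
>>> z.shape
(37, 17)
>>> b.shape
(2,)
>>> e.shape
(17, 37)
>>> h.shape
(17, 17)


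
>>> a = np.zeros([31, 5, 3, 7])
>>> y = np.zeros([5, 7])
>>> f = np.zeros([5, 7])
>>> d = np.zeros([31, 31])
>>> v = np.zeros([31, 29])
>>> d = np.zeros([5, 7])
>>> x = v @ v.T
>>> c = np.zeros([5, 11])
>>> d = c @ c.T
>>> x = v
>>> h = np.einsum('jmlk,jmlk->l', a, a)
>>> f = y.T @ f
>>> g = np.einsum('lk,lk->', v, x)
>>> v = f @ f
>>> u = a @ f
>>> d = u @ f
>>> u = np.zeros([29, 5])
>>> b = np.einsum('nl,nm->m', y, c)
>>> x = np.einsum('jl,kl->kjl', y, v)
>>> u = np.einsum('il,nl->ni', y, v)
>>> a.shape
(31, 5, 3, 7)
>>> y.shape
(5, 7)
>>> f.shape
(7, 7)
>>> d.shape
(31, 5, 3, 7)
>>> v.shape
(7, 7)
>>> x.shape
(7, 5, 7)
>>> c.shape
(5, 11)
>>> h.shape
(3,)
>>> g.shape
()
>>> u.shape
(7, 5)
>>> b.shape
(11,)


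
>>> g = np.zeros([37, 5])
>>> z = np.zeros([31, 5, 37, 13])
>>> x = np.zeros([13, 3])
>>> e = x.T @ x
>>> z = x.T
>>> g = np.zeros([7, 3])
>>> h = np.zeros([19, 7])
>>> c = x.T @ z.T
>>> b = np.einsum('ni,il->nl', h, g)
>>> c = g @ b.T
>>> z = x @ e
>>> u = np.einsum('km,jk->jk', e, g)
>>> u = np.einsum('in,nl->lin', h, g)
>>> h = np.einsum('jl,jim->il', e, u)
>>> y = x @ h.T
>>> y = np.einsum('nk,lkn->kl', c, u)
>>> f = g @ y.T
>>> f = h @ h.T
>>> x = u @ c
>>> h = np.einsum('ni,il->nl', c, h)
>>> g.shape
(7, 3)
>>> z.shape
(13, 3)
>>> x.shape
(3, 19, 19)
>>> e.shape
(3, 3)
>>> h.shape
(7, 3)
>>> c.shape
(7, 19)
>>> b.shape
(19, 3)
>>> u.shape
(3, 19, 7)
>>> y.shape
(19, 3)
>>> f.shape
(19, 19)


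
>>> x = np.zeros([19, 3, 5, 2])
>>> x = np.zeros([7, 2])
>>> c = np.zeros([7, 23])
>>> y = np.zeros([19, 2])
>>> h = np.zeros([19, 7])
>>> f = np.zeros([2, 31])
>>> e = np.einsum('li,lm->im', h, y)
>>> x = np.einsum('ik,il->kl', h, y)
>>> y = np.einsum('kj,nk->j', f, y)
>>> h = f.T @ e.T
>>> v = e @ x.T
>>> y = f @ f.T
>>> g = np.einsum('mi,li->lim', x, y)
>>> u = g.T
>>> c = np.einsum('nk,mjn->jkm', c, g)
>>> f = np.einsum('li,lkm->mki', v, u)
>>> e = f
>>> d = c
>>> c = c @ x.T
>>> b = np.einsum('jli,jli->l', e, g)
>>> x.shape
(7, 2)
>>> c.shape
(2, 23, 7)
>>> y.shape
(2, 2)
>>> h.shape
(31, 7)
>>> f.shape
(2, 2, 7)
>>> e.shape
(2, 2, 7)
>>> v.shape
(7, 7)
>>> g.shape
(2, 2, 7)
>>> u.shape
(7, 2, 2)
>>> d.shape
(2, 23, 2)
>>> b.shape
(2,)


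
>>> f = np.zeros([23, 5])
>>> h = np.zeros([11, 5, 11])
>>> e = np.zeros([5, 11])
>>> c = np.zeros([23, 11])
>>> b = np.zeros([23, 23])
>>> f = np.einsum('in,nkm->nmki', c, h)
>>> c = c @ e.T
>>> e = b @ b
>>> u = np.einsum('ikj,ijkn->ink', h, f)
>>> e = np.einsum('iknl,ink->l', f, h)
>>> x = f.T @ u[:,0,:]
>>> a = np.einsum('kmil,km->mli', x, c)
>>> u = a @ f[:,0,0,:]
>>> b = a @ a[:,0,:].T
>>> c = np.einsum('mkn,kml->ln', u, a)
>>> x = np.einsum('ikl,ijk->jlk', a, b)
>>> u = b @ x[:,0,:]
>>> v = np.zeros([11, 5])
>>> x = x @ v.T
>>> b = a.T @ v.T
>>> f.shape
(11, 11, 5, 23)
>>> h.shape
(11, 5, 11)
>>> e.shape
(23,)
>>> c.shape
(11, 23)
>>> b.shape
(11, 5, 11)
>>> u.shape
(5, 5, 5)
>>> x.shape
(5, 11, 11)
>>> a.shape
(5, 5, 11)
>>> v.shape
(11, 5)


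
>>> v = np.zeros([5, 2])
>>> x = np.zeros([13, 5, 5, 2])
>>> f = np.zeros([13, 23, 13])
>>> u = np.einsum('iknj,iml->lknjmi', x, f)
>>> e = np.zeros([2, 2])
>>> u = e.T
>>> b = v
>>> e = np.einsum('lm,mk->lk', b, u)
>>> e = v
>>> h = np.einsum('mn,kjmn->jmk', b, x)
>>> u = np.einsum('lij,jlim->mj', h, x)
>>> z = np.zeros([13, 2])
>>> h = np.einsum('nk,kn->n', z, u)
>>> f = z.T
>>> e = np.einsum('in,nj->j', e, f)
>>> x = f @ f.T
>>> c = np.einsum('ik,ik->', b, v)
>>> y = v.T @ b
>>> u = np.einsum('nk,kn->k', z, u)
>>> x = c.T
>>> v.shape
(5, 2)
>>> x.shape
()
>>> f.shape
(2, 13)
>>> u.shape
(2,)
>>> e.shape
(13,)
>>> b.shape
(5, 2)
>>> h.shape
(13,)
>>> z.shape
(13, 2)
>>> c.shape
()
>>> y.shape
(2, 2)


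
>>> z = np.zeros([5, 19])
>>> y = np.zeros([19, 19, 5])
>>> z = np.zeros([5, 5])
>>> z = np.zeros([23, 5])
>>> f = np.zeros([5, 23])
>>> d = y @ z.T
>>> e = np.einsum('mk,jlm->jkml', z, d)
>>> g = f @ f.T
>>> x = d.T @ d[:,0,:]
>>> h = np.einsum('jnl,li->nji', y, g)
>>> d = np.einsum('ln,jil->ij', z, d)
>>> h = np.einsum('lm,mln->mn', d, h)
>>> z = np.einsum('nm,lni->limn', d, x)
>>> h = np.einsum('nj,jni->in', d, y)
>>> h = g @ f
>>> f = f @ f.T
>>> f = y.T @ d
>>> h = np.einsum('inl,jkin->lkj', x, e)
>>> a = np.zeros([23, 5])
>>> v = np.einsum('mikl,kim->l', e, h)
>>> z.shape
(23, 23, 19, 19)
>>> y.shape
(19, 19, 5)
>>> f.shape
(5, 19, 19)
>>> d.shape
(19, 19)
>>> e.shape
(19, 5, 23, 19)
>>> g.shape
(5, 5)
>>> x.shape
(23, 19, 23)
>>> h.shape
(23, 5, 19)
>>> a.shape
(23, 5)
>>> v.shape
(19,)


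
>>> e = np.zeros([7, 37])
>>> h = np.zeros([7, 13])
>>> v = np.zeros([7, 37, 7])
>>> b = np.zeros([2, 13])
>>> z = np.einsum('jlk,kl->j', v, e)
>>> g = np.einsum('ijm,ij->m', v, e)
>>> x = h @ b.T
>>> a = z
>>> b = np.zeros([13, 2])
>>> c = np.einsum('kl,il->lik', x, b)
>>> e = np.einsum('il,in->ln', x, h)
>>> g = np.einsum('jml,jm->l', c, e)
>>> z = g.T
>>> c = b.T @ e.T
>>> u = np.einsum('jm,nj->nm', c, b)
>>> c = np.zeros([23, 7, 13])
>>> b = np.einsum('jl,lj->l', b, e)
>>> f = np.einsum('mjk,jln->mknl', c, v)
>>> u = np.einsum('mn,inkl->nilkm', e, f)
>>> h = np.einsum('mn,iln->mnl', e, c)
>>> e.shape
(2, 13)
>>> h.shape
(2, 13, 7)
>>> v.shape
(7, 37, 7)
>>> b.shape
(2,)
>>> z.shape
(7,)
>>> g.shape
(7,)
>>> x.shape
(7, 2)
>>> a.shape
(7,)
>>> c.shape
(23, 7, 13)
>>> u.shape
(13, 23, 37, 7, 2)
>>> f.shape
(23, 13, 7, 37)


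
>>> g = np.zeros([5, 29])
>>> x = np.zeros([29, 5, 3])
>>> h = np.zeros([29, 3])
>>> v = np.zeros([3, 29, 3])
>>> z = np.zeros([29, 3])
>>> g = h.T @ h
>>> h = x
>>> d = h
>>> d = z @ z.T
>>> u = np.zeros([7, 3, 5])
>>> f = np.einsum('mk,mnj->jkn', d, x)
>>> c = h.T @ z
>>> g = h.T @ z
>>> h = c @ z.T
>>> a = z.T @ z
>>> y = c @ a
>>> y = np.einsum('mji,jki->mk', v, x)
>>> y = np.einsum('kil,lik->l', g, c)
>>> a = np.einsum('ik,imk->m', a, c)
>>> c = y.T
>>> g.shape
(3, 5, 3)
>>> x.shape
(29, 5, 3)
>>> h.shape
(3, 5, 29)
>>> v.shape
(3, 29, 3)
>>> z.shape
(29, 3)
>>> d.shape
(29, 29)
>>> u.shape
(7, 3, 5)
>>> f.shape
(3, 29, 5)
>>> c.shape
(3,)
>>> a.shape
(5,)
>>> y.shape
(3,)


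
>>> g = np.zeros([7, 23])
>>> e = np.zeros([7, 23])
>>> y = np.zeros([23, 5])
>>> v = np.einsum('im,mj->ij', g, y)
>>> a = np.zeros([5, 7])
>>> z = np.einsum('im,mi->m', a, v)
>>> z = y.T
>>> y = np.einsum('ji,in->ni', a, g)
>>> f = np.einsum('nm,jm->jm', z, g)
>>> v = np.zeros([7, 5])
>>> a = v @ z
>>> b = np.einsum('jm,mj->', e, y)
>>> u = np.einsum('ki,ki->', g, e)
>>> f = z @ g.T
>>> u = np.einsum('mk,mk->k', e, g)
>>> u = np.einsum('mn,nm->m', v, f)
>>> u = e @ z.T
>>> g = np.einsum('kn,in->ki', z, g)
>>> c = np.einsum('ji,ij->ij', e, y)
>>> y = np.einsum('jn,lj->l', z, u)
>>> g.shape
(5, 7)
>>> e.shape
(7, 23)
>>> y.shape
(7,)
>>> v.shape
(7, 5)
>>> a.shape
(7, 23)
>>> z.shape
(5, 23)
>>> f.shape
(5, 7)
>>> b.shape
()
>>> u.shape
(7, 5)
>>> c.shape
(23, 7)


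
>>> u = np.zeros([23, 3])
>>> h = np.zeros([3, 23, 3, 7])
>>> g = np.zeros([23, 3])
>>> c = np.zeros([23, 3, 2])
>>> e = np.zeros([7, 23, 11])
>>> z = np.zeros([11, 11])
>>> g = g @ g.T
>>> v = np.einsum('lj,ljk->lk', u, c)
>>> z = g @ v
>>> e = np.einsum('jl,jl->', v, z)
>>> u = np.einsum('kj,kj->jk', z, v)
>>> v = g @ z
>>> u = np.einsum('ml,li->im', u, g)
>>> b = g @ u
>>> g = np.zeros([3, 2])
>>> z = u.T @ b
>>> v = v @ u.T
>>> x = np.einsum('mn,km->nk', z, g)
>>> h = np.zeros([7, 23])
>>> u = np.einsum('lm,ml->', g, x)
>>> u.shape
()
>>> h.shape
(7, 23)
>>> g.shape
(3, 2)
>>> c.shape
(23, 3, 2)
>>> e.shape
()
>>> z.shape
(2, 2)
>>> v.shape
(23, 23)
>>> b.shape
(23, 2)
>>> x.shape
(2, 3)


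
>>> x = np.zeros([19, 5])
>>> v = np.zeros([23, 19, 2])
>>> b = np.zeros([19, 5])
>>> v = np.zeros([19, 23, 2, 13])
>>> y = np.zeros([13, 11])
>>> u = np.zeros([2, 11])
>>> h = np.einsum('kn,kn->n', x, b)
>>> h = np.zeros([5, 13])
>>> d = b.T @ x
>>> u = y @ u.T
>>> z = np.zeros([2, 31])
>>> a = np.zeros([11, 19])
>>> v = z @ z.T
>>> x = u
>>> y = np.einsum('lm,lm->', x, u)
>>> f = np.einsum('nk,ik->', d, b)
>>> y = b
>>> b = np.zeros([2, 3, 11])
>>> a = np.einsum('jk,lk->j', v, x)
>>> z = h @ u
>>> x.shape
(13, 2)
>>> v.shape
(2, 2)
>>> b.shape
(2, 3, 11)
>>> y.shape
(19, 5)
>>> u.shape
(13, 2)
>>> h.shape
(5, 13)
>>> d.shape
(5, 5)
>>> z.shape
(5, 2)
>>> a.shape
(2,)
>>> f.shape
()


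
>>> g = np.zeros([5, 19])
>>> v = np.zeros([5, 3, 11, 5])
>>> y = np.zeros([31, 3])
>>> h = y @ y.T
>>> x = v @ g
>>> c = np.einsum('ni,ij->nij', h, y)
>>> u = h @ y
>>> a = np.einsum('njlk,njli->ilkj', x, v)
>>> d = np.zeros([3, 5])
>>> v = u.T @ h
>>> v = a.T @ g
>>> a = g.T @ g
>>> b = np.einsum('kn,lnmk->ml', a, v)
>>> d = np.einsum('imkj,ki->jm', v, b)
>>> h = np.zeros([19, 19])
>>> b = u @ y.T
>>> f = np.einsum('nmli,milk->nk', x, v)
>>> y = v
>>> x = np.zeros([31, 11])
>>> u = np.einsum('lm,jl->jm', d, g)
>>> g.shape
(5, 19)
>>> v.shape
(3, 19, 11, 19)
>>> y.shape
(3, 19, 11, 19)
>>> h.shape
(19, 19)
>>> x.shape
(31, 11)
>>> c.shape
(31, 31, 3)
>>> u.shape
(5, 19)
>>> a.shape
(19, 19)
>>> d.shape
(19, 19)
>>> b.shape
(31, 31)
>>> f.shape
(5, 19)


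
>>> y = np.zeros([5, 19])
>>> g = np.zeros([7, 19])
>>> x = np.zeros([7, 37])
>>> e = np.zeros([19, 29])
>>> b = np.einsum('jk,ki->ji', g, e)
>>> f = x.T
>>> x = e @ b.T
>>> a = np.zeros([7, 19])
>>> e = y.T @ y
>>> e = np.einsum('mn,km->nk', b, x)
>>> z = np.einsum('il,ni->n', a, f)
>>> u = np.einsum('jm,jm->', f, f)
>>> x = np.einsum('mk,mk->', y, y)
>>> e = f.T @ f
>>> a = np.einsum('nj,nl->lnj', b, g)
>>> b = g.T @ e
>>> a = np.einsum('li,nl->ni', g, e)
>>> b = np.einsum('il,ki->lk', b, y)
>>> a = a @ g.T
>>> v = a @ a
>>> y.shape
(5, 19)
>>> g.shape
(7, 19)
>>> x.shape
()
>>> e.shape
(7, 7)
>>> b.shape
(7, 5)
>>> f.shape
(37, 7)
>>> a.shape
(7, 7)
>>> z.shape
(37,)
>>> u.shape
()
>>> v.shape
(7, 7)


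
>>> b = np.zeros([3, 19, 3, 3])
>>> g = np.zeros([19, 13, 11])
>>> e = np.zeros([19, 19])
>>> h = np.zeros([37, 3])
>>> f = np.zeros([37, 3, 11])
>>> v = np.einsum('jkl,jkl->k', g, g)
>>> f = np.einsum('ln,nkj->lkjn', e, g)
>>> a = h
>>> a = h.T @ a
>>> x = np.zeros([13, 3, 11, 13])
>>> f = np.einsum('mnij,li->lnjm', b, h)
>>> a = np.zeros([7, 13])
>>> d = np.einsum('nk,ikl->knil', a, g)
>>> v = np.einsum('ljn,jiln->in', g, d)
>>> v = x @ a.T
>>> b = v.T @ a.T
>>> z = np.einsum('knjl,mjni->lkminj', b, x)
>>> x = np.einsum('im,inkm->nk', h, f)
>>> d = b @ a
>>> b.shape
(7, 11, 3, 7)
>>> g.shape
(19, 13, 11)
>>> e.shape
(19, 19)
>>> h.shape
(37, 3)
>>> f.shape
(37, 19, 3, 3)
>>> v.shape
(13, 3, 11, 7)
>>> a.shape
(7, 13)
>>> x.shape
(19, 3)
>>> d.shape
(7, 11, 3, 13)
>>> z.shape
(7, 7, 13, 13, 11, 3)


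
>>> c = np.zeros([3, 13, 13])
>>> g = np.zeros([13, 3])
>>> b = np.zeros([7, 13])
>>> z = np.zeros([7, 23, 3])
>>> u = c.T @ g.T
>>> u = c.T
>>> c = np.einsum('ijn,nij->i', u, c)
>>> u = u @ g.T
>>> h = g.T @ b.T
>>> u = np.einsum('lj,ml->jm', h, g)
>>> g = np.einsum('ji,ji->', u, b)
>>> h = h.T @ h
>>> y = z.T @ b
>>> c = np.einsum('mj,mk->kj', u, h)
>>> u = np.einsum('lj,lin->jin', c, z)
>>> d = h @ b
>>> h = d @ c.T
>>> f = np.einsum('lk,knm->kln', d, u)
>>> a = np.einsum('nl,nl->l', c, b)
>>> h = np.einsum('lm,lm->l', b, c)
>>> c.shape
(7, 13)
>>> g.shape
()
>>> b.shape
(7, 13)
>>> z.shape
(7, 23, 3)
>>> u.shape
(13, 23, 3)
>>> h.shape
(7,)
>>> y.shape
(3, 23, 13)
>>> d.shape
(7, 13)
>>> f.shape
(13, 7, 23)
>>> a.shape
(13,)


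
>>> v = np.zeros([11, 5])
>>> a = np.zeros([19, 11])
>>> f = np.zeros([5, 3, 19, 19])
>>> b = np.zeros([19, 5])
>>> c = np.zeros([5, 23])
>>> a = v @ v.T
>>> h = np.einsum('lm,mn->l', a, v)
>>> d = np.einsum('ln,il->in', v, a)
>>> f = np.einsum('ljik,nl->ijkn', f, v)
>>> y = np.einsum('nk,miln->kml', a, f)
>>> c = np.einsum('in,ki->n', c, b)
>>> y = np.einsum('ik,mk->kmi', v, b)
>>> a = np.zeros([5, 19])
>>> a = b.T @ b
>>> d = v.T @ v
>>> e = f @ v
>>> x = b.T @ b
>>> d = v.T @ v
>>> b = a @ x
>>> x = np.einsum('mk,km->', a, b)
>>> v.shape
(11, 5)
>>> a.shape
(5, 5)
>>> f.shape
(19, 3, 19, 11)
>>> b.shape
(5, 5)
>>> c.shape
(23,)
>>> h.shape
(11,)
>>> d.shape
(5, 5)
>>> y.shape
(5, 19, 11)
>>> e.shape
(19, 3, 19, 5)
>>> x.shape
()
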